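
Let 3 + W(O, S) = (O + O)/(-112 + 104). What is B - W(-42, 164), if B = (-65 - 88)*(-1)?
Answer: 291/2 ≈ 145.50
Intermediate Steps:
W(O, S) = -3 - O/4 (W(O, S) = -3 + (O + O)/(-112 + 104) = -3 + (2*O)/(-8) = -3 + (2*O)*(-1/8) = -3 - O/4)
B = 153 (B = -153*(-1) = 153)
B - W(-42, 164) = 153 - (-3 - 1/4*(-42)) = 153 - (-3 + 21/2) = 153 - 1*15/2 = 153 - 15/2 = 291/2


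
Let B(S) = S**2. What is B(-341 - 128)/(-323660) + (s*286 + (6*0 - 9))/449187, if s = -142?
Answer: -111951014567/145383864420 ≈ -0.77004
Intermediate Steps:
B(-341 - 128)/(-323660) + (s*286 + (6*0 - 9))/449187 = (-341 - 128)**2/(-323660) + (-142*286 + (6*0 - 9))/449187 = (-469)**2*(-1/323660) + (-40612 + (0 - 9))*(1/449187) = 219961*(-1/323660) + (-40612 - 9)*(1/449187) = -219961/323660 - 40621*1/449187 = -219961/323660 - 40621/449187 = -111951014567/145383864420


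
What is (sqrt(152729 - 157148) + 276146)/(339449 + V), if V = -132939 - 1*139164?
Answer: 138073/33673 + 3*I*sqrt(491)/67346 ≈ 4.1004 + 0.00098708*I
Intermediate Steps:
V = -272103 (V = -132939 - 139164 = -272103)
(sqrt(152729 - 157148) + 276146)/(339449 + V) = (sqrt(152729 - 157148) + 276146)/(339449 - 272103) = (sqrt(-4419) + 276146)/67346 = (3*I*sqrt(491) + 276146)*(1/67346) = (276146 + 3*I*sqrt(491))*(1/67346) = 138073/33673 + 3*I*sqrt(491)/67346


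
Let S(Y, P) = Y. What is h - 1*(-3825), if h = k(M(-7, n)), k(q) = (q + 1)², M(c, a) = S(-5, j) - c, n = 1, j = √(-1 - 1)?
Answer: 3834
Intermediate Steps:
j = I*√2 (j = √(-2) = I*√2 ≈ 1.4142*I)
M(c, a) = -5 - c
k(q) = (1 + q)²
h = 9 (h = (1 + (-5 - 1*(-7)))² = (1 + (-5 + 7))² = (1 + 2)² = 3² = 9)
h - 1*(-3825) = 9 - 1*(-3825) = 9 + 3825 = 3834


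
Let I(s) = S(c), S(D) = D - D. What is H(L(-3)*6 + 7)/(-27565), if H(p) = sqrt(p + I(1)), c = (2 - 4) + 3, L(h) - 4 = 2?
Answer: -sqrt(43)/27565 ≈ -0.00023789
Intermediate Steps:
L(h) = 6 (L(h) = 4 + 2 = 6)
c = 1 (c = -2 + 3 = 1)
S(D) = 0
I(s) = 0
H(p) = sqrt(p) (H(p) = sqrt(p + 0) = sqrt(p))
H(L(-3)*6 + 7)/(-27565) = sqrt(6*6 + 7)/(-27565) = sqrt(36 + 7)*(-1/27565) = sqrt(43)*(-1/27565) = -sqrt(43)/27565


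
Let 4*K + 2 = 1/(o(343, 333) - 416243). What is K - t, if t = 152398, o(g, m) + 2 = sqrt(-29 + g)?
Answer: -105618195304843579/693039598844 - sqrt(314)/693039598844 ≈ -1.5240e+5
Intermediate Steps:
o(g, m) = -2 + sqrt(-29 + g)
K = -1/2 + 1/(4*(-416245 + sqrt(314))) (K = -1/2 + 1/(4*((-2 + sqrt(-29 + 343)) - 416243)) = -1/2 + 1/(4*((-2 + sqrt(314)) - 416243)) = -1/2 + 1/(4*(-416245 + sqrt(314))) ≈ -0.50000)
K - t = (-346520215667/693039598844 - sqrt(314)/693039598844) - 1*152398 = (-346520215667/693039598844 - sqrt(314)/693039598844) - 152398 = -105618195304843579/693039598844 - sqrt(314)/693039598844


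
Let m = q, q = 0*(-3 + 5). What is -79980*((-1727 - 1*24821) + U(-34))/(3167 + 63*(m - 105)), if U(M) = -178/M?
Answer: -9022283865/14654 ≈ -6.1569e+5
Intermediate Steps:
q = 0 (q = 0*2 = 0)
m = 0
-79980*((-1727 - 1*24821) + U(-34))/(3167 + 63*(m - 105)) = -79980*((-1727 - 1*24821) - 178/(-34))/(3167 + 63*(0 - 105)) = -79980*((-1727 - 24821) - 178*(-1/34))/(3167 + 63*(-105)) = -79980*(-26548 + 89/17)/(3167 - 6615) = -79980/((-3448/(-451227/17))) = -79980/((-3448*(-17/451227))) = -79980/58616/451227 = -79980*451227/58616 = -9022283865/14654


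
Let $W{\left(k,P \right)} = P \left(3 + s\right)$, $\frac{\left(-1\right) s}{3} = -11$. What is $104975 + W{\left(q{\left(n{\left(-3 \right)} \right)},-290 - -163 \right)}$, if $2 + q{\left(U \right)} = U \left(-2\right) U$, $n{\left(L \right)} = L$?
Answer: $100403$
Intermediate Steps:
$s = 33$ ($s = \left(-3\right) \left(-11\right) = 33$)
$q{\left(U \right)} = -2 - 2 U^{2}$ ($q{\left(U \right)} = -2 + U \left(-2\right) U = -2 + - 2 U U = -2 - 2 U^{2}$)
$W{\left(k,P \right)} = 36 P$ ($W{\left(k,P \right)} = P \left(3 + 33\right) = P 36 = 36 P$)
$104975 + W{\left(q{\left(n{\left(-3 \right)} \right)},-290 - -163 \right)} = 104975 + 36 \left(-290 - -163\right) = 104975 + 36 \left(-290 + 163\right) = 104975 + 36 \left(-127\right) = 104975 - 4572 = 100403$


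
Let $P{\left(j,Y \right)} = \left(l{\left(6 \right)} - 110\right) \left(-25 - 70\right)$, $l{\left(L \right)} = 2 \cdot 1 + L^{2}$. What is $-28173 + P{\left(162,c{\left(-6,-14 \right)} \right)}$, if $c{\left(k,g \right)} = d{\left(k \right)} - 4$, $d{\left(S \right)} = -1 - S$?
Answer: $-21333$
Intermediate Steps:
$l{\left(L \right)} = 2 + L^{2}$
$c{\left(k,g \right)} = -5 - k$ ($c{\left(k,g \right)} = \left(-1 - k\right) - 4 = -5 - k$)
$P{\left(j,Y \right)} = 6840$ ($P{\left(j,Y \right)} = \left(\left(2 + 6^{2}\right) - 110\right) \left(-25 - 70\right) = \left(\left(2 + 36\right) - 110\right) \left(-95\right) = \left(38 - 110\right) \left(-95\right) = \left(-72\right) \left(-95\right) = 6840$)
$-28173 + P{\left(162,c{\left(-6,-14 \right)} \right)} = -28173 + 6840 = -21333$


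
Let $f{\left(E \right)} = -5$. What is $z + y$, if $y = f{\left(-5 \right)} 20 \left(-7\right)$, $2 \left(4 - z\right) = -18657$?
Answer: $\frac{20065}{2} \approx 10033.0$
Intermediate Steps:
$z = \frac{18665}{2}$ ($z = 4 - - \frac{18657}{2} = 4 + \frac{18657}{2} = \frac{18665}{2} \approx 9332.5$)
$y = 700$ ($y = \left(-5\right) 20 \left(-7\right) = \left(-100\right) \left(-7\right) = 700$)
$z + y = \frac{18665}{2} + 700 = \frac{20065}{2}$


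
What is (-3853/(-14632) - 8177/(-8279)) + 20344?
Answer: 144975864099/7125784 ≈ 20345.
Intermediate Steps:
(-3853/(-14632) - 8177/(-8279)) + 20344 = (-3853*(-1/14632) - 8177*(-1/8279)) + 20344 = (3853/14632 + 481/487) + 20344 = 8914403/7125784 + 20344 = 144975864099/7125784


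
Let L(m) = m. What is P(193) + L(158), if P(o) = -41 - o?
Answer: -76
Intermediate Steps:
P(193) + L(158) = (-41 - 1*193) + 158 = (-41 - 193) + 158 = -234 + 158 = -76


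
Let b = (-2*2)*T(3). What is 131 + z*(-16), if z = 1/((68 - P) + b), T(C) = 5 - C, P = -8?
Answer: 2223/17 ≈ 130.76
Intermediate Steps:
b = -8 (b = (-2*2)*(5 - 1*3) = -4*(5 - 3) = -4*2 = -8)
z = 1/68 (z = 1/((68 - 1*(-8)) - 8) = 1/((68 + 8) - 8) = 1/(76 - 8) = 1/68 ≈ 0.014706)
131 + z*(-16) = 131 + (1/68)*(-16) = 131 - 4/17 = 2223/17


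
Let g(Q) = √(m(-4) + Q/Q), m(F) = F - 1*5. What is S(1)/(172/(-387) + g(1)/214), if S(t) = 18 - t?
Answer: -3503394/91673 - 147339*I*√2/183346 ≈ -38.216 - 1.1365*I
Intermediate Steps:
m(F) = -5 + F (m(F) = F - 5 = -5 + F)
g(Q) = 2*I*√2 (g(Q) = √((-5 - 4) + Q/Q) = √(-9 + 1) = √(-8) = 2*I*√2)
S(1)/(172/(-387) + g(1)/214) = (18 - 1*1)/(172/(-387) + (2*I*√2)/214) = (18 - 1)/(172*(-1/387) + (2*I*√2)*(1/214)) = 17/(-4/9 + I*√2/107)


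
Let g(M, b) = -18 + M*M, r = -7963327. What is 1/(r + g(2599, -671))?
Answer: -1/1208544 ≈ -8.2744e-7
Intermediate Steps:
g(M, b) = -18 + M²
1/(r + g(2599, -671)) = 1/(-7963327 + (-18 + 2599²)) = 1/(-7963327 + (-18 + 6754801)) = 1/(-7963327 + 6754783) = 1/(-1208544) = -1/1208544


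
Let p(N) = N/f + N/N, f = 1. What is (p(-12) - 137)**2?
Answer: 21904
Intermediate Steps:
p(N) = 1 + N (p(N) = N/1 + N/N = N*1 + 1 = N + 1 = 1 + N)
(p(-12) - 137)**2 = ((1 - 12) - 137)**2 = (-11 - 137)**2 = (-148)**2 = 21904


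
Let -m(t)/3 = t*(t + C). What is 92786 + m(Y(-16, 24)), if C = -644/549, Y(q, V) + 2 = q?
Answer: 5596790/61 ≈ 91751.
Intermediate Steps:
Y(q, V) = -2 + q
C = -644/549 (C = -644*1/549 = -644/549 ≈ -1.1730)
m(t) = -3*t*(-644/549 + t) (m(t) = -3*t*(t - 644/549) = -3*t*(-644/549 + t))
92786 + m(Y(-16, 24)) = 92786 + (-2 - 16)*(644 - 549*(-2 - 16))/183 = 92786 + (1/183)*(-18)*(644 - 549*(-18)) = 92786 + (1/183)*(-18)*(644 + 9882) = 92786 + (1/183)*(-18)*10526 = 92786 - 63156/61 = 5596790/61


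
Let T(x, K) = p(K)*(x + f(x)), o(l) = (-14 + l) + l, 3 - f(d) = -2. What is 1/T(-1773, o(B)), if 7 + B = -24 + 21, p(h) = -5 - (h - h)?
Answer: 1/8840 ≈ 0.00011312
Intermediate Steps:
f(d) = 5 (f(d) = 3 - 1*(-2) = 3 + 2 = 5)
p(h) = -5 (p(h) = -5 - 1*0 = -5 + 0 = -5)
B = -10 (B = -7 + (-24 + 21) = -7 - 3 = -10)
o(l) = -14 + 2*l
T(x, K) = -25 - 5*x (T(x, K) = -5*(x + 5) = -5*(5 + x) = -25 - 5*x)
1/T(-1773, o(B)) = 1/(-25 - 5*(-1773)) = 1/(-25 + 8865) = 1/8840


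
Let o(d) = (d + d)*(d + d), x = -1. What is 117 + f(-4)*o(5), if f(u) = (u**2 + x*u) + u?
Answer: 1717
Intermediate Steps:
o(d) = 4*d**2 (o(d) = (2*d)*(2*d) = 4*d**2)
f(u) = u**2 (f(u) = (u**2 - u) + u = u**2)
117 + f(-4)*o(5) = 117 + (-4)**2*(4*5**2) = 117 + 16*(4*25) = 117 + 16*100 = 117 + 1600 = 1717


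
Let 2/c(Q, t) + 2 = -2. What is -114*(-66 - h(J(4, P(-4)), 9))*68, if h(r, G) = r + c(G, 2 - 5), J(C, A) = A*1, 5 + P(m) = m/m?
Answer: 476748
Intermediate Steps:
P(m) = -4 (P(m) = -5 + m/m = -5 + 1 = -4)
c(Q, t) = -½ (c(Q, t) = 2/(-2 - 2) = 2/(-4) = 2*(-¼) = -½)
J(C, A) = A
h(r, G) = -½ + r (h(r, G) = r - ½ = -½ + r)
-114*(-66 - h(J(4, P(-4)), 9))*68 = -114*(-66 - (-½ - 4))*68 = -114*(-66 - 1*(-9/2))*68 = -114*(-66 + 9/2)*68 = -114*(-123/2)*68 = 7011*68 = 476748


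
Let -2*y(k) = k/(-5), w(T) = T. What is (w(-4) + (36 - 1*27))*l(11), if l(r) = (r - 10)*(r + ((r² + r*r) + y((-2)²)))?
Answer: 1267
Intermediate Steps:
y(k) = k/10 (y(k) = -k/(2*(-5)) = -k*(-1)/(2*5) = -(-1)*k/10 = k/10)
l(r) = (-10 + r)*(⅖ + r + 2*r²) (l(r) = (r - 10)*(r + ((r² + r*r) + (⅒)*(-2)²)) = (-10 + r)*(r + ((r² + r²) + (⅒)*4)) = (-10 + r)*(r + (2*r² + ⅖)) = (-10 + r)*(r + (⅖ + 2*r²)) = (-10 + r)*(⅖ + r + 2*r²))
(w(-4) + (36 - 1*27))*l(11) = (-4 + (36 - 1*27))*(-4 - 19*11² + 2*11³ - 48/5*11) = (-4 + (36 - 27))*(-4 - 19*121 + 2*1331 - 528/5) = (-4 + 9)*(-4 - 2299 + 2662 - 528/5) = 5*(1267/5) = 1267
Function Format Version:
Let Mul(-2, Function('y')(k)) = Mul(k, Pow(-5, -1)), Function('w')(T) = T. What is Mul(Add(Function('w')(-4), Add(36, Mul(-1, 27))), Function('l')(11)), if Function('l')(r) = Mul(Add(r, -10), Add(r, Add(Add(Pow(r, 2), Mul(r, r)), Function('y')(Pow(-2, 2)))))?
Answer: 1267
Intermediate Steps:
Function('y')(k) = Mul(Rational(1, 10), k) (Function('y')(k) = Mul(Rational(-1, 2), Mul(k, Pow(-5, -1))) = Mul(Rational(-1, 2), Mul(k, Rational(-1, 5))) = Mul(Rational(-1, 2), Mul(Rational(-1, 5), k)) = Mul(Rational(1, 10), k))
Function('l')(r) = Mul(Add(-10, r), Add(Rational(2, 5), r, Mul(2, Pow(r, 2)))) (Function('l')(r) = Mul(Add(r, -10), Add(r, Add(Add(Pow(r, 2), Mul(r, r)), Mul(Rational(1, 10), Pow(-2, 2))))) = Mul(Add(-10, r), Add(r, Add(Add(Pow(r, 2), Pow(r, 2)), Mul(Rational(1, 10), 4)))) = Mul(Add(-10, r), Add(r, Add(Mul(2, Pow(r, 2)), Rational(2, 5)))) = Mul(Add(-10, r), Add(r, Add(Rational(2, 5), Mul(2, Pow(r, 2))))) = Mul(Add(-10, r), Add(Rational(2, 5), r, Mul(2, Pow(r, 2)))))
Mul(Add(Function('w')(-4), Add(36, Mul(-1, 27))), Function('l')(11)) = Mul(Add(-4, Add(36, Mul(-1, 27))), Add(-4, Mul(-19, Pow(11, 2)), Mul(2, Pow(11, 3)), Mul(Rational(-48, 5), 11))) = Mul(Add(-4, Add(36, -27)), Add(-4, Mul(-19, 121), Mul(2, 1331), Rational(-528, 5))) = Mul(Add(-4, 9), Add(-4, -2299, 2662, Rational(-528, 5))) = Mul(5, Rational(1267, 5)) = 1267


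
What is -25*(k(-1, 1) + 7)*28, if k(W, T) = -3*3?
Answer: 1400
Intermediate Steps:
k(W, T) = -9
-25*(k(-1, 1) + 7)*28 = -25*(-9 + 7)*28 = -25*(-2)*28 = 50*28 = 1400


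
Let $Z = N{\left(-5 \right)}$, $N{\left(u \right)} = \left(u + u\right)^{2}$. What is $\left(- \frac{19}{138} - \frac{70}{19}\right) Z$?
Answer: $- \frac{501050}{1311} \approx -382.19$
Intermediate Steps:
$N{\left(u \right)} = 4 u^{2}$ ($N{\left(u \right)} = \left(2 u\right)^{2} = 4 u^{2}$)
$Z = 100$ ($Z = 4 \left(-5\right)^{2} = 4 \cdot 25 = 100$)
$\left(- \frac{19}{138} - \frac{70}{19}\right) Z = \left(- \frac{19}{138} - \frac{70}{19}\right) 100 = \left(- \frac{10021}{2622}\right) 100 = - \frac{501050}{1311}$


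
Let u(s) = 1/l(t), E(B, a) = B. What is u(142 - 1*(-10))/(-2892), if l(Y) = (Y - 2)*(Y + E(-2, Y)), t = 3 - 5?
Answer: -1/46272 ≈ -2.1611e-5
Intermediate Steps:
t = -2
l(Y) = (-2 + Y)² (l(Y) = (Y - 2)*(Y - 2) = (-2 + Y)*(-2 + Y) = (-2 + Y)²)
u(s) = 1/16 (u(s) = 1/(4 + (-2)² - 4*(-2)) = 1/(4 + 4 + 8) = 1/16)
u(142 - 1*(-10))/(-2892) = (1/16)/(-2892) = (1/16)*(-1/2892) = -1/46272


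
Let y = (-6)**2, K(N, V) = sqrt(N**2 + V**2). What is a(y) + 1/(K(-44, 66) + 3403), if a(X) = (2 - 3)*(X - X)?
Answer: 3403/11574117 - 22*sqrt(13)/11574117 ≈ 0.00028716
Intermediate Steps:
y = 36
a(X) = 0 (a(X) = -1*0 = 0)
a(y) + 1/(K(-44, 66) + 3403) = 0 + 1/(sqrt((-44)**2 + 66**2) + 3403) = 0 + 1/(sqrt(1936 + 4356) + 3403) = 0 + 1/(sqrt(6292) + 3403) = 0 + 1/(22*sqrt(13) + 3403) = 0 + 1/(3403 + 22*sqrt(13)) = 1/(3403 + 22*sqrt(13))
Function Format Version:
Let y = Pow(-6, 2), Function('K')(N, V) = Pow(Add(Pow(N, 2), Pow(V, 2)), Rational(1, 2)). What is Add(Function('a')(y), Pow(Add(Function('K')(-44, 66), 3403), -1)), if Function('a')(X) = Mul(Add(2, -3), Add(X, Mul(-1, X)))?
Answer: Add(Rational(3403, 11574117), Mul(Rational(-22, 11574117), Pow(13, Rational(1, 2)))) ≈ 0.00028716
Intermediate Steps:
y = 36
Function('a')(X) = 0 (Function('a')(X) = Mul(-1, 0) = 0)
Add(Function('a')(y), Pow(Add(Function('K')(-44, 66), 3403), -1)) = Add(0, Pow(Add(Pow(Add(Pow(-44, 2), Pow(66, 2)), Rational(1, 2)), 3403), -1)) = Add(0, Pow(Add(Pow(Add(1936, 4356), Rational(1, 2)), 3403), -1)) = Add(0, Pow(Add(Pow(6292, Rational(1, 2)), 3403), -1)) = Add(0, Pow(Add(Mul(22, Pow(13, Rational(1, 2))), 3403), -1)) = Add(0, Pow(Add(3403, Mul(22, Pow(13, Rational(1, 2)))), -1)) = Pow(Add(3403, Mul(22, Pow(13, Rational(1, 2)))), -1)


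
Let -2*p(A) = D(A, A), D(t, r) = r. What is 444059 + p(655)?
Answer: 887463/2 ≈ 4.4373e+5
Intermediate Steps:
p(A) = -A/2
444059 + p(655) = 444059 - 1/2*655 = 444059 - 655/2 = 887463/2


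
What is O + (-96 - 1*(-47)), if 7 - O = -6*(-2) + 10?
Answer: -64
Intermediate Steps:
O = -15 (O = 7 - (-6*(-2) + 10) = 7 - (12 + 10) = 7 - 1*22 = 7 - 22 = -15)
O + (-96 - 1*(-47)) = -15 + (-96 - 1*(-47)) = -15 + (-96 + 47) = -15 - 49 = -64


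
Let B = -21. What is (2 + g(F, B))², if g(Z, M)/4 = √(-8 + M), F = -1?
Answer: -460 + 16*I*√29 ≈ -460.0 + 86.163*I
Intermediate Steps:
g(Z, M) = 4*√(-8 + M)
(2 + g(F, B))² = (2 + 4*√(-8 - 21))² = (2 + 4*√(-29))² = (2 + 4*(I*√29))² = (2 + 4*I*√29)²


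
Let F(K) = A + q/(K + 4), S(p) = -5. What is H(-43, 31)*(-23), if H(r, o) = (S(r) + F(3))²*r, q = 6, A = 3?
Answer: 63296/49 ≈ 1291.8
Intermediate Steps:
F(K) = 3 + 6/(4 + K) (F(K) = 3 + 6/(K + 4) = 3 + 6/(4 + K))
H(r, o) = 64*r/49 (H(r, o) = (-5 + 3*(6 + 3)/(4 + 3))²*r = (-5 + 3*9/7)²*r = (-5 + 3*(⅐)*9)²*r = (-5 + 27/7)²*r = (-8/7)²*r = 64*r/49)
H(-43, 31)*(-23) = ((64/49)*(-43))*(-23) = -2752/49*(-23) = 63296/49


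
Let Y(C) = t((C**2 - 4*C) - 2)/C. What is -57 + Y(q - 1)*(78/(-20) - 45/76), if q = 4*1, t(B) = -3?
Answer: -19953/380 ≈ -52.508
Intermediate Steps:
q = 4
Y(C) = -3/C
-57 + Y(q - 1)*(78/(-20) - 45/76) = -57 + (-3/(4 - 1))*(78/(-20) - 45/76) = -57 + (-3/3)*(78*(-1/20) - 45*1/76) = -57 + (-3*1/3)*(-39/10 - 45/76) = -57 - 1*(-1707/380) = -57 + 1707/380 = -19953/380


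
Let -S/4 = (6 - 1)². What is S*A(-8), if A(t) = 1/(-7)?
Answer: 100/7 ≈ 14.286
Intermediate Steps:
S = -100 (S = -4*(6 - 1)² = -4*5² = -4*25 = -100)
A(t) = -⅐
S*A(-8) = -100*(-⅐) = 100/7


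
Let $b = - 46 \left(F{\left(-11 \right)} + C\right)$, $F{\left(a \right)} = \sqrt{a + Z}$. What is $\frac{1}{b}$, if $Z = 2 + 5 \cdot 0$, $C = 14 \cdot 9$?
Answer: $- \frac{7}{40595} + \frac{i}{243570} \approx -0.00017244 + 4.1056 \cdot 10^{-6} i$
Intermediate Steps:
$C = 126$
$Z = 2$ ($Z = 2 + 0 = 2$)
$F{\left(a \right)} = \sqrt{2 + a}$ ($F{\left(a \right)} = \sqrt{a + 2} = \sqrt{2 + a}$)
$b = -5796 - 138 i$ ($b = - 46 \left(\sqrt{2 - 11} + 126\right) = - 46 \left(\sqrt{-9} + 126\right) = - 46 \left(3 i + 126\right) = - 46 \left(126 + 3 i\right) = -5796 - 138 i \approx -5796.0 - 138.0 i$)
$\frac{1}{b} = \frac{1}{-5796 - 138 i} = \frac{-5796 + 138 i}{33612660}$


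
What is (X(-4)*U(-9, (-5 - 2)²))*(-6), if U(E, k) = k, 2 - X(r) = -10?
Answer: -3528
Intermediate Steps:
X(r) = 12 (X(r) = 2 - 1*(-10) = 2 + 10 = 12)
(X(-4)*U(-9, (-5 - 2)²))*(-6) = (12*(-5 - 2)²)*(-6) = (12*(-7)²)*(-6) = (12*49)*(-6) = 588*(-6) = -3528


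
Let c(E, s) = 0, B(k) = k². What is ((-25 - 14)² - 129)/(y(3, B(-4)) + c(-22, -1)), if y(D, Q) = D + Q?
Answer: 1392/19 ≈ 73.263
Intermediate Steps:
((-25 - 14)² - 129)/(y(3, B(-4)) + c(-22, -1)) = ((-25 - 14)² - 129)/((3 + (-4)²) + 0) = ((-39)² - 129)/((3 + 16) + 0) = (1521 - 129)/(19 + 0) = 1392/19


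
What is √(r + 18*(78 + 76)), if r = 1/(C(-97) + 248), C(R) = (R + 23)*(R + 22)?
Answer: √93185786486/5798 ≈ 52.650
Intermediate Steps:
C(R) = (22 + R)*(23 + R) (C(R) = (23 + R)*(22 + R) = (22 + R)*(23 + R))
r = 1/5798 (r = 1/((506 + (-97)² + 45*(-97)) + 248) = 1/((506 + 9409 - 4365) + 248) = 1/(5550 + 248) = 1/5798 ≈ 0.00017247)
√(r + 18*(78 + 76)) = √(1/5798 + 18*(78 + 76)) = √(1/5798 + 18*154) = √(1/5798 + 2772) = √(16072057/5798) = √93185786486/5798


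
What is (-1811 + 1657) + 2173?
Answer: 2019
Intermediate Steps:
(-1811 + 1657) + 2173 = -154 + 2173 = 2019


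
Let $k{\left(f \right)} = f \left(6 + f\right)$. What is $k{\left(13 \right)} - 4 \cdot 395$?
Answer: $-1333$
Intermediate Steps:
$k{\left(13 \right)} - 4 \cdot 395 = 13 \left(6 + 13\right) - 4 \cdot 395 = 13 \cdot 19 - 1580 = 247 - 1580 = -1333$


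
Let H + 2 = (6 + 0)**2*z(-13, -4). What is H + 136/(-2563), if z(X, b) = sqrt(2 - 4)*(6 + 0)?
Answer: -5262/2563 + 216*I*sqrt(2) ≈ -2.0531 + 305.47*I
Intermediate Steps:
z(X, b) = 6*I*sqrt(2) (z(X, b) = sqrt(-2)*6 = (I*sqrt(2))*6 = 6*I*sqrt(2))
H = -2 + 216*I*sqrt(2) (H = -2 + (6 + 0)**2*(6*I*sqrt(2)) = -2 + 6**2*(6*I*sqrt(2)) = -2 + 36*(6*I*sqrt(2)) = -2 + 216*I*sqrt(2) ≈ -2.0 + 305.47*I)
H + 136/(-2563) = (-2 + 216*I*sqrt(2)) + 136/(-2563) = (-2 + 216*I*sqrt(2)) + 136*(-1/2563) = (-2 + 216*I*sqrt(2)) - 136/2563 = -5262/2563 + 216*I*sqrt(2)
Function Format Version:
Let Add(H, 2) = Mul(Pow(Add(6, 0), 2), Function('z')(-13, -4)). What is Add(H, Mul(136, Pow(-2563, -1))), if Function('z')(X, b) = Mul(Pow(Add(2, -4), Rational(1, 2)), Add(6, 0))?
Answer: Add(Rational(-5262, 2563), Mul(216, I, Pow(2, Rational(1, 2)))) ≈ Add(-2.0531, Mul(305.47, I))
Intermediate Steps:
Function('z')(X, b) = Mul(6, I, Pow(2, Rational(1, 2))) (Function('z')(X, b) = Mul(Pow(-2, Rational(1, 2)), 6) = Mul(Mul(I, Pow(2, Rational(1, 2))), 6) = Mul(6, I, Pow(2, Rational(1, 2))))
H = Add(-2, Mul(216, I, Pow(2, Rational(1, 2)))) (H = Add(-2, Mul(Pow(Add(6, 0), 2), Mul(6, I, Pow(2, Rational(1, 2))))) = Add(-2, Mul(Pow(6, 2), Mul(6, I, Pow(2, Rational(1, 2))))) = Add(-2, Mul(36, Mul(6, I, Pow(2, Rational(1, 2))))) = Add(-2, Mul(216, I, Pow(2, Rational(1, 2)))) ≈ Add(-2.0000, Mul(305.47, I)))
Add(H, Mul(136, Pow(-2563, -1))) = Add(Add(-2, Mul(216, I, Pow(2, Rational(1, 2)))), Mul(136, Pow(-2563, -1))) = Add(Add(-2, Mul(216, I, Pow(2, Rational(1, 2)))), Mul(136, Rational(-1, 2563))) = Add(Add(-2, Mul(216, I, Pow(2, Rational(1, 2)))), Rational(-136, 2563)) = Add(Rational(-5262, 2563), Mul(216, I, Pow(2, Rational(1, 2))))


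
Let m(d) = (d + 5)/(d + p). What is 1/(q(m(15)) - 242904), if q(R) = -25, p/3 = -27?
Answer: -1/242929 ≈ -4.1164e-6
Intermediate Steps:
p = -81 (p = 3*(-27) = -81)
m(d) = (5 + d)/(-81 + d) (m(d) = (d + 5)/(d - 81) = (5 + d)/(-81 + d))
1/(q(m(15)) - 242904) = 1/(-25 - 242904) = 1/(-242929) = -1/242929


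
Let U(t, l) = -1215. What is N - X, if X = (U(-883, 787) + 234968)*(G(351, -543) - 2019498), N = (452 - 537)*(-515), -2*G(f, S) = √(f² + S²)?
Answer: 472063759769 + 3506295*√1858/2 ≈ 4.7214e+11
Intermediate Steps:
G(f, S) = -√(S² + f²)/2 (G(f, S) = -√(f² + S²)/2 = -√(S² + f²)/2)
N = 43775 (N = -85*(-515) = 43775)
X = -472063715994 - 3506295*√1858/2 (X = (-1215 + 234968)*(-√((-543)² + 351²)/2 - 2019498) = 233753*(-√(294849 + 123201)/2 - 2019498) = 233753*(-15*√1858/2 - 2019498) = 233753*(-2019498 - 15*√1858/2) = -472063715994 - 3506295*√1858/2 ≈ -4.7214e+11)
N - X = 43775 - (-472063715994 - 3506295*√1858/2) = 43775 + (472063715994 + 3506295*√1858/2) = 472063759769 + 3506295*√1858/2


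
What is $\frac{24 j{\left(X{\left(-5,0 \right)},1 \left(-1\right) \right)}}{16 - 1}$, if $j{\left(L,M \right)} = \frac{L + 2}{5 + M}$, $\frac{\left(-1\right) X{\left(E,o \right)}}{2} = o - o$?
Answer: $\frac{4}{5} \approx 0.8$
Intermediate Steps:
$X{\left(E,o \right)} = 0$ ($X{\left(E,o \right)} = - 2 \left(o - o\right) = \left(-2\right) 0 = 0$)
$j{\left(L,M \right)} = \frac{2 + L}{5 + M}$
$\frac{24 j{\left(X{\left(-5,0 \right)},1 \left(-1\right) \right)}}{16 - 1} = \frac{24 \frac{2 + 0}{5 + 1 \left(-1\right)}}{16 - 1} = \frac{24 \frac{1}{5 - 1} \cdot 2}{15} = 24 \cdot \frac{1}{4} \cdot 2 \cdot \frac{1}{15} = 24 \cdot \frac{1}{2} \cdot \frac{1}{15} = 12 \cdot \frac{1}{15} = \frac{4}{5}$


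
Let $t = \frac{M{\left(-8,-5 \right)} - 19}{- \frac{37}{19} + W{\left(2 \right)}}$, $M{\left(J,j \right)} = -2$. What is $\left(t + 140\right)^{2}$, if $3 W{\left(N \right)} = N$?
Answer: $\frac{130347889}{5329} \approx 24460.0$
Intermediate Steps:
$W{\left(N \right)} = \frac{N}{3}$
$t = \frac{1197}{73}$ ($t = \frac{-2 - 19}{- \frac{37}{19} + \frac{1}{3} \cdot 2} = - \frac{21}{\left(-37\right) \frac{1}{19} + \frac{2}{3}} = - \frac{21}{- \frac{37}{19} + \frac{2}{3}} = - \frac{21}{- \frac{73}{57}} = \left(-21\right) \left(- \frac{57}{73}\right) = \frac{1197}{73} \approx 16.397$)
$\left(t + 140\right)^{2} = \left(\frac{1197}{73} + 140\right)^{2} = \left(\frac{11417}{73}\right)^{2} = \frac{130347889}{5329}$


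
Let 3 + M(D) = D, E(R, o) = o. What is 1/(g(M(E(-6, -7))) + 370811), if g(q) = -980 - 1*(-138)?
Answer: 1/369969 ≈ 2.7029e-6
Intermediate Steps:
M(D) = -3 + D
g(q) = -842 (g(q) = -980 + 138 = -842)
1/(g(M(E(-6, -7))) + 370811) = 1/(-842 + 370811) = 1/369969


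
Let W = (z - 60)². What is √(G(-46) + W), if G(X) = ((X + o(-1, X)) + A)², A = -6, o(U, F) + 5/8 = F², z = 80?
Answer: √272506649/8 ≈ 2063.5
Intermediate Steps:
o(U, F) = -5/8 + F²
G(X) = (-53/8 + X + X²)² (G(X) = ((X + (-5/8 + X²)) - 6)² = ((-5/8 + X + X²) - 6)² = (-53/8 + X + X²)²)
W = 400 (W = (80 - 60)² = 20² = 400)
√(G(-46) + W) = √((-53 + 8*(-46) + 8*(-46)²)²/64 + 400) = √((-53 - 368 + 8*2116)²/64 + 400) = √((-53 - 368 + 16928)²/64 + 400) = √((1/64)*16507² + 400) = √((1/64)*272481049 + 400) = √(272481049/64 + 400) = √(272506649/64) = √272506649/8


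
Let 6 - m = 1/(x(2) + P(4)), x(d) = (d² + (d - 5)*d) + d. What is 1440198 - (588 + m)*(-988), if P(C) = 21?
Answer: 42567482/21 ≈ 2.0270e+6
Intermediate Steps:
x(d) = d + d² + d*(-5 + d) (x(d) = (d² + (-5 + d)*d) + d = (d² + d*(-5 + d)) + d = d + d² + d*(-5 + d))
m = 125/21 (m = 6 - 1/(2*2*(-2 + 2) + 21) = 6 - 1/(2*2*0 + 21) = 6 - 1/(0 + 21) = 6 - 1/21 = 125/21 ≈ 5.9524)
1440198 - (588 + m)*(-988) = 1440198 - (588 + 125/21)*(-988) = 1440198 - 12473*(-988)/21 = 1440198 - 1*(-12323324/21) = 1440198 + 12323324/21 = 42567482/21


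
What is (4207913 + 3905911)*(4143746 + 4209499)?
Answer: 67776759758880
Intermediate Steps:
(4207913 + 3905911)*(4143746 + 4209499) = 8113824*8353245 = 67776759758880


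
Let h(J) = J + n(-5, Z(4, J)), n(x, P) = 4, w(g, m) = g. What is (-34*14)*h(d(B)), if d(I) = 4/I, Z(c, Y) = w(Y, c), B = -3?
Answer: -3808/3 ≈ -1269.3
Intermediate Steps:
Z(c, Y) = Y
h(J) = 4 + J (h(J) = J + 4 = 4 + J)
(-34*14)*h(d(B)) = (-34*14)*(4 + 4/(-3)) = -476*(4 + 4*(-1/3)) = -476*(4 - 4/3) = -476*8/3 = -3808/3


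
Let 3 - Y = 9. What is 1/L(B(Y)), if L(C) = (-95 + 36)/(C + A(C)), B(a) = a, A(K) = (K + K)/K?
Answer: 4/59 ≈ 0.067797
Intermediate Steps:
Y = -6 (Y = 3 - 1*9 = 3 - 9 = -6)
A(K) = 2 (A(K) = (2*K)/K = 2)
L(C) = -59/(2 + C) (L(C) = (-95 + 36)/(C + 2) = -59/(2 + C))
1/L(B(Y)) = 1/(-59/(2 - 6)) = 1/(-59/(-4)) = 1/(-59*(-¼)) = 1/(59/4) = 4/59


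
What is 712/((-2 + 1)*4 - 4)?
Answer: -89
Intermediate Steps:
712/((-2 + 1)*4 - 4) = 712/(-1*4 - 4) = 712/(-4 - 4) = 712/(-8) = -⅛*712 = -89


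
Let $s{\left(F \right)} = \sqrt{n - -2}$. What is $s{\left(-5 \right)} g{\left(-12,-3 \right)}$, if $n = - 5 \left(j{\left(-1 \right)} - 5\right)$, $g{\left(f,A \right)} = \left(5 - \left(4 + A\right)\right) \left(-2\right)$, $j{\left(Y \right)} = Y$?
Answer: $- 32 \sqrt{2} \approx -45.255$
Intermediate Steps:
$g{\left(f,A \right)} = -2 + 2 A$ ($g{\left(f,A \right)} = \left(1 - A\right) \left(-2\right) = -2 + 2 A$)
$n = 30$ ($n = - 5 \left(-1 - 5\right) = \left(-5\right) \left(-6\right) = 30$)
$s{\left(F \right)} = 4 \sqrt{2}$ ($s{\left(F \right)} = \sqrt{30 - -2} = \sqrt{30 + \left(-3 + 5\right)} = \sqrt{30 + 2} = \sqrt{32} = 4 \sqrt{2}$)
$s{\left(-5 \right)} g{\left(-12,-3 \right)} = 4 \sqrt{2} \left(-2 + 2 \left(-3\right)\right) = 4 \sqrt{2} \left(-2 - 6\right) = 4 \sqrt{2} \left(-8\right) = - 32 \sqrt{2}$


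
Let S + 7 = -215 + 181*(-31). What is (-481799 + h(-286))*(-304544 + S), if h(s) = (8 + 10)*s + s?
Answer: 151225916841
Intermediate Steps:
h(s) = 19*s (h(s) = 18*s + s = 19*s)
S = -5833 (S = -7 + (-215 + 181*(-31)) = -7 + (-215 - 5611) = -7 - 5826 = -5833)
(-481799 + h(-286))*(-304544 + S) = (-481799 + 19*(-286))*(-304544 - 5833) = (-481799 - 5434)*(-310377) = -487233*(-310377) = 151225916841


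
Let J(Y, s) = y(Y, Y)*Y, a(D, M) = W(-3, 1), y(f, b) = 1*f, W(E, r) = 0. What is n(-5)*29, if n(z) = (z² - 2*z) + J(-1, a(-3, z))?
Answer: 1044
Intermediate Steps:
y(f, b) = f
a(D, M) = 0
J(Y, s) = Y² (J(Y, s) = Y*Y = Y²)
n(z) = 1 + z² - 2*z (n(z) = (z² - 2*z) + (-1)² = (z² - 2*z) + 1 = 1 + z² - 2*z)
n(-5)*29 = (1 + (-5)² - 2*(-5))*29 = (1 + 25 + 10)*29 = 36*29 = 1044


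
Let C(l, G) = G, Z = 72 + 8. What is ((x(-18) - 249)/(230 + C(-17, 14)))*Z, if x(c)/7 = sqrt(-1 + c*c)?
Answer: -4980/61 + 140*sqrt(323)/61 ≈ -40.392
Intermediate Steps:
Z = 80
x(c) = 7*sqrt(-1 + c**2) (x(c) = 7*sqrt(-1 + c*c) = 7*sqrt(-1 + c**2))
((x(-18) - 249)/(230 + C(-17, 14)))*Z = ((7*sqrt(-1 + (-18)**2) - 249)/(230 + 14))*80 = ((7*sqrt(-1 + 324) - 249)/244)*80 = ((7*sqrt(323) - 249)*(1/244))*80 = ((-249 + 7*sqrt(323))*(1/244))*80 = (-249/244 + 7*sqrt(323)/244)*80 = -4980/61 + 140*sqrt(323)/61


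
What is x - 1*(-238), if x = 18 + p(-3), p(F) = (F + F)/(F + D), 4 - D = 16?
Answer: 1282/5 ≈ 256.40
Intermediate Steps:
D = -12 (D = 4 - 1*16 = 4 - 16 = -12)
p(F) = 2*F/(-12 + F) (p(F) = (F + F)/(F - 12) = (2*F)/(-12 + F) = 2*F/(-12 + F))
x = 92/5 (x = 18 + 2*(-3)/(-12 - 3) = 18 + 2*(-3)/(-15) = 18 + 2*(-3)*(-1/15) = 18 + ⅖ = 92/5 ≈ 18.400)
x - 1*(-238) = 92/5 - 1*(-238) = 92/5 + 238 = 1282/5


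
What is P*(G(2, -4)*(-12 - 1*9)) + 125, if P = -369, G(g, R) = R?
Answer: -30871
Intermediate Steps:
P*(G(2, -4)*(-12 - 1*9)) + 125 = -(-1476)*(-12 - 1*9) + 125 = -(-1476)*(-12 - 9) + 125 = -(-1476)*(-21) + 125 = -369*84 + 125 = -30996 + 125 = -30871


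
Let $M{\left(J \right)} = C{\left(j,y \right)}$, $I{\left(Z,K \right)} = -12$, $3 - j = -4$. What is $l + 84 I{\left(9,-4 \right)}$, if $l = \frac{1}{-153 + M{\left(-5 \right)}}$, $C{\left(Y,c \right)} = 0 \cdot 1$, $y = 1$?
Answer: $- \frac{154225}{153} \approx -1008.0$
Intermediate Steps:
$j = 7$ ($j = 3 - -4 = 3 + 4 = 7$)
$C{\left(Y,c \right)} = 0$
$M{\left(J \right)} = 0$
$l = - \frac{1}{153}$ ($l = \frac{1}{-153 + 0} = \frac{1}{-153} = - \frac{1}{153} \approx -0.0065359$)
$l + 84 I{\left(9,-4 \right)} = - \frac{1}{153} + 84 \left(-12\right) = - \frac{1}{153} - 1008 = - \frac{154225}{153}$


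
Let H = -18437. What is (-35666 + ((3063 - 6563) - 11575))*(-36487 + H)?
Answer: 2786898684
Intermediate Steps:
(-35666 + ((3063 - 6563) - 11575))*(-36487 + H) = (-35666 + ((3063 - 6563) - 11575))*(-36487 - 18437) = (-35666 + (-3500 - 11575))*(-54924) = (-35666 - 15075)*(-54924) = -50741*(-54924) = 2786898684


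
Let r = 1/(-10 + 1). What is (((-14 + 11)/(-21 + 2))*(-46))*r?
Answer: 46/57 ≈ 0.80702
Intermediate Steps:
r = -⅑ (r = 1/(-9) = -⅑ ≈ -0.11111)
(((-14 + 11)/(-21 + 2))*(-46))*r = (((-14 + 11)/(-21 + 2))*(-46))*(-⅑) = (-3/(-19)*(-46))*(-⅑) = (-3*(-1/19)*(-46))*(-⅑) = ((3/19)*(-46))*(-⅑) = -138/19*(-⅑) = 46/57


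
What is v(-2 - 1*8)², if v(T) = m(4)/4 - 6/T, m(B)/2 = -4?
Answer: 49/25 ≈ 1.9600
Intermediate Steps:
m(B) = -8 (m(B) = 2*(-4) = -8)
v(T) = -2 - 6/T (v(T) = -8/4 - 6/T = -8*¼ - 6/T = -2 - 6/T)
v(-2 - 1*8)² = (-2 - 6/(-2 - 1*8))² = (-2 - 6/(-2 - 8))² = (-2 - 6/(-10))² = (-2 - 6*(-⅒))² = (-2 + ⅗)² = (-7/5)² = 49/25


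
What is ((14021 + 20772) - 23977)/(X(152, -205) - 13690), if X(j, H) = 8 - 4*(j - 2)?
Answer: -5408/7141 ≈ -0.75732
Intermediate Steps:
X(j, H) = 16 - 4*j (X(j, H) = 8 - 4*(-2 + j) = 8 + (8 - 4*j) = 16 - 4*j)
((14021 + 20772) - 23977)/(X(152, -205) - 13690) = ((14021 + 20772) - 23977)/((16 - 4*152) - 13690) = (34793 - 23977)/((16 - 608) - 13690) = 10816/(-592 - 13690) = 10816/(-14282) = 10816*(-1/14282) = -5408/7141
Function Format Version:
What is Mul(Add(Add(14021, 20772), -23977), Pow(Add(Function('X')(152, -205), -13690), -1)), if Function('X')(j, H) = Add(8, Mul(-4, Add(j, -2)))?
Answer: Rational(-5408, 7141) ≈ -0.75732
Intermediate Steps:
Function('X')(j, H) = Add(16, Mul(-4, j)) (Function('X')(j, H) = Add(8, Mul(-4, Add(-2, j))) = Add(8, Add(8, Mul(-4, j))) = Add(16, Mul(-4, j)))
Mul(Add(Add(14021, 20772), -23977), Pow(Add(Function('X')(152, -205), -13690), -1)) = Mul(Add(Add(14021, 20772), -23977), Pow(Add(Add(16, Mul(-4, 152)), -13690), -1)) = Mul(Add(34793, -23977), Pow(Add(Add(16, -608), -13690), -1)) = Mul(10816, Pow(Add(-592, -13690), -1)) = Mul(10816, Pow(-14282, -1)) = Mul(10816, Rational(-1, 14282)) = Rational(-5408, 7141)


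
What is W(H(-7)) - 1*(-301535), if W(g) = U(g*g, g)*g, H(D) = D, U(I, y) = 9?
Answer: 301472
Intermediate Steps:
W(g) = 9*g
W(H(-7)) - 1*(-301535) = 9*(-7) - 1*(-301535) = -63 + 301535 = 301472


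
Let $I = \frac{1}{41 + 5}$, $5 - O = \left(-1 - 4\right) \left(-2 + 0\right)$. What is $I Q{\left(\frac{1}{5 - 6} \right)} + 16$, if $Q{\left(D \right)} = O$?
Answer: $\frac{731}{46} \approx 15.891$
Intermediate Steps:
$O = -5$ ($O = 5 - \left(-1 - 4\right) \left(-2 + 0\right) = 5 - \left(-5\right) \left(-2\right) = 5 - 10 = -5$)
$Q{\left(D \right)} = -5$
$I = \frac{1}{46} \approx 0.021739$
$I Q{\left(\frac{1}{5 - 6} \right)} + 16 = \frac{1}{46} \left(-5\right) + 16 = - \frac{5}{46} + 16 = \frac{731}{46}$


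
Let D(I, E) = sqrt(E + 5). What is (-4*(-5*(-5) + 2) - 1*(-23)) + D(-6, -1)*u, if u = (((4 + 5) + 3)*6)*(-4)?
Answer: -661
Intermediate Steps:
D(I, E) = sqrt(5 + E)
u = -288 (u = ((9 + 3)*6)*(-4) = (12*6)*(-4) = 72*(-4) = -288)
(-4*(-5*(-5) + 2) - 1*(-23)) + D(-6, -1)*u = (-4*(-5*(-5) + 2) - 1*(-23)) + sqrt(5 - 1)*(-288) = (-4*(25 + 2) + 23) + sqrt(4)*(-288) = (-4*27 + 23) + 2*(-288) = (-108 + 23) - 576 = -85 - 576 = -661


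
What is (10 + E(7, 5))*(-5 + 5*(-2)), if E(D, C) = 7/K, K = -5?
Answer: -129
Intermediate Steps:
E(D, C) = -7/5 (E(D, C) = 7/(-5) = 7*(-⅕) = -7/5)
(10 + E(7, 5))*(-5 + 5*(-2)) = (10 - 7/5)*(-5 + 5*(-2)) = 43*(-5 - 10)/5 = (43/5)*(-15) = -129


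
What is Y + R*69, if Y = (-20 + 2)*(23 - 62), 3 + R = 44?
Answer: 3531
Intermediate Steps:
R = 41 (R = -3 + 44 = 41)
Y = 702 (Y = -18*(-39) = 702)
Y + R*69 = 702 + 41*69 = 702 + 2829 = 3531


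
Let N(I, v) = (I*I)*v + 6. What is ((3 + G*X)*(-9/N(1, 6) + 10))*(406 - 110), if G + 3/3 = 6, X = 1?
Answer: 21904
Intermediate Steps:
G = 5 (G = -1 + 6 = 5)
N(I, v) = 6 + v*I² (N(I, v) = I²*v + 6 = v*I² + 6 = 6 + v*I²)
((3 + G*X)*(-9/N(1, 6) + 10))*(406 - 110) = ((3 + 5*1)*(-9/(6 + 6*1²) + 10))*(406 - 110) = ((3 + 5)*(-9/(6 + 6*1) + 10))*296 = (8*(-9/(6 + 6) + 10))*296 = (8*(-9/12 + 10))*296 = (8*(-9*1/12 + 10))*296 = (8*(-¾ + 10))*296 = (8*(37/4))*296 = 74*296 = 21904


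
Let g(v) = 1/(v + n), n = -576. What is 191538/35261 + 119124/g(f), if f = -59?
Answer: -2667273724602/35261 ≈ -7.5644e+7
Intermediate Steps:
g(v) = 1/(-576 + v) (g(v) = 1/(v - 576) = 1/(-576 + v))
191538/35261 + 119124/g(f) = 191538/35261 + 119124/(1/(-576 - 59)) = 191538*(1/35261) + 119124/(1/(-635)) = 191538/35261 + 119124/(-1/635) = 191538/35261 + 119124*(-635) = 191538/35261 - 75643740 = -2667273724602/35261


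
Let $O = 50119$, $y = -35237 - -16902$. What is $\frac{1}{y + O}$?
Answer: $\frac{1}{31784} \approx 3.1462 \cdot 10^{-5}$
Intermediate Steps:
$y = -18335$ ($y = -35237 + 16902 = -18335$)
$\frac{1}{y + O} = \frac{1}{-18335 + 50119} = \frac{1}{31784}$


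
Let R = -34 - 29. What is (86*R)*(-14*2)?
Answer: 151704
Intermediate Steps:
R = -63
(86*R)*(-14*2) = (86*(-63))*(-14*2) = -5418*(-28) = 151704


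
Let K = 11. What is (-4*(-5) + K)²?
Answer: 961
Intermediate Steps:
(-4*(-5) + K)² = (-4*(-5) + 11)² = (20 + 11)² = 31² = 961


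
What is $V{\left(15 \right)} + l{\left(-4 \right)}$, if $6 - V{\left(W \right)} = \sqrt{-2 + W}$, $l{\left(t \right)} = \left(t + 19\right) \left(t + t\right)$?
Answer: $-114 - \sqrt{13} \approx -117.61$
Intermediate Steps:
$l{\left(t \right)} = 2 t \left(19 + t\right)$ ($l{\left(t \right)} = \left(19 + t\right) 2 t = 2 t \left(19 + t\right)$)
$V{\left(W \right)} = 6 - \sqrt{-2 + W}$
$V{\left(15 \right)} + l{\left(-4 \right)} = \left(6 - \sqrt{-2 + 15}\right) + 2 \left(-4\right) \left(19 - 4\right) = \left(6 - \sqrt{13}\right) + 2 \left(-4\right) 15 = \left(6 - \sqrt{13}\right) - 120 = -114 - \sqrt{13}$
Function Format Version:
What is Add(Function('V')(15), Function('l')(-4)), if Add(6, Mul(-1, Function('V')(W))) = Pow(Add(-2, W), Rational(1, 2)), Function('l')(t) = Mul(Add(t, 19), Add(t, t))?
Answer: Add(-114, Mul(-1, Pow(13, Rational(1, 2)))) ≈ -117.61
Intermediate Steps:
Function('l')(t) = Mul(2, t, Add(19, t)) (Function('l')(t) = Mul(Add(19, t), Mul(2, t)) = Mul(2, t, Add(19, t)))
Function('V')(W) = Add(6, Mul(-1, Pow(Add(-2, W), Rational(1, 2))))
Add(Function('V')(15), Function('l')(-4)) = Add(Add(6, Mul(-1, Pow(Add(-2, 15), Rational(1, 2)))), Mul(2, -4, Add(19, -4))) = Add(Add(6, Mul(-1, Pow(13, Rational(1, 2)))), Mul(2, -4, 15)) = Add(Add(6, Mul(-1, Pow(13, Rational(1, 2)))), -120) = Add(-114, Mul(-1, Pow(13, Rational(1, 2))))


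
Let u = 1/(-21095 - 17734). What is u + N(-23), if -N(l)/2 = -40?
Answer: 3106319/38829 ≈ 80.000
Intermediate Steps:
u = -1/38829 (u = 1/(-38829) = -1/38829 ≈ -2.5754e-5)
N(l) = 80 (N(l) = -2*(-40) = 80)
u + N(-23) = -1/38829 + 80 = 3106319/38829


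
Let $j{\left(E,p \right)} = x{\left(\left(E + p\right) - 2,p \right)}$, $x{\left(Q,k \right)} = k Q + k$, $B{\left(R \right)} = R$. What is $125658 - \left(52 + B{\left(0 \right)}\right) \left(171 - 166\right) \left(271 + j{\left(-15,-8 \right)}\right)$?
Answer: $5278$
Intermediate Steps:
$x{\left(Q,k \right)} = k + Q k$ ($x{\left(Q,k \right)} = Q k + k = k + Q k$)
$j{\left(E,p \right)} = p \left(-1 + E + p\right)$ ($j{\left(E,p \right)} = p \left(1 - \left(2 - E - p\right)\right) = p \left(1 + \left(-2 + E + p\right)\right) = p \left(-1 + E + p\right)$)
$125658 - \left(52 + B{\left(0 \right)}\right) \left(171 - 166\right) \left(271 + j{\left(-15,-8 \right)}\right) = 125658 - \left(52 + 0\right) \left(171 - 166\right) \left(271 - 8 \left(-1 - 15 - 8\right)\right) = 125658 - 52 \cdot 5 \left(271 - -192\right) = 125658 - 260 \left(271 + 192\right) = 125658 - 260 \cdot 463 = 125658 - 120380 = 5278$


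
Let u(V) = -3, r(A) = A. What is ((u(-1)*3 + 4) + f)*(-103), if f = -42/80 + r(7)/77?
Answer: 246273/440 ≈ 559.71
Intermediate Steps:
f = -191/440 (f = -42/80 + 7/77 = -42*1/80 + 7*(1/77) = -21/40 + 1/11 = -191/440 ≈ -0.43409)
((u(-1)*3 + 4) + f)*(-103) = ((-3*3 + 4) - 191/440)*(-103) = ((-9 + 4) - 191/440)*(-103) = (-5 - 191/440)*(-103) = -2391/440*(-103) = 246273/440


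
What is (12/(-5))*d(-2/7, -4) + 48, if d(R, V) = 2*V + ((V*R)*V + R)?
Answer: 552/7 ≈ 78.857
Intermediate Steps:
d(R, V) = R + 2*V + R*V² (d(R, V) = 2*V + ((R*V)*V + R) = 2*V + (R*V² + R) = 2*V + (R + R*V²) = R + 2*V + R*V²)
(12/(-5))*d(-2/7, -4) + 48 = (12/(-5))*(-2/7 + 2*(-4) - 2/7*(-4)²) + 48 = (12*(-⅕))*(-2*⅐ - 8 - 2*⅐*16) + 48 = -12*(-2/7 - 8 - 2/7*16)/5 + 48 = -12*(-2/7 - 8 - 32/7)/5 + 48 = -12/5*(-90/7) + 48 = 216/7 + 48 = 552/7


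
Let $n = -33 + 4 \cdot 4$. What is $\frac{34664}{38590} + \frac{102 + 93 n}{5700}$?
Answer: $\frac{4683673}{7332100} \approx 0.63879$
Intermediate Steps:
$n = -17$ ($n = -33 + 16 = -17$)
$\frac{34664}{38590} + \frac{102 + 93 n}{5700} = \frac{34664}{38590} + \frac{102 + 93 \left(-17\right)}{5700} = 34664 \cdot \frac{1}{38590} + \left(102 - 1581\right) \frac{1}{5700} = \frac{17332}{19295} - \frac{493}{1900} = \frac{4683673}{7332100}$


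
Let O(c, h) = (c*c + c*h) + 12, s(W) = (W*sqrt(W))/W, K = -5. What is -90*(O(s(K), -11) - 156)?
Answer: 13410 + 990*I*sqrt(5) ≈ 13410.0 + 2213.7*I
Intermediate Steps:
s(W) = sqrt(W) (s(W) = W**(3/2)/W = sqrt(W))
O(c, h) = 12 + c**2 + c*h (O(c, h) = (c**2 + c*h) + 12 = 12 + c**2 + c*h)
-90*(O(s(K), -11) - 156) = -90*((12 + (sqrt(-5))**2 + sqrt(-5)*(-11)) - 156) = -90*((12 + (I*sqrt(5))**2 + (I*sqrt(5))*(-11)) - 156) = -90*((12 - 5 - 11*I*sqrt(5)) - 156) = -90*((7 - 11*I*sqrt(5)) - 156) = -90*(-149 - 11*I*sqrt(5)) = 13410 + 990*I*sqrt(5)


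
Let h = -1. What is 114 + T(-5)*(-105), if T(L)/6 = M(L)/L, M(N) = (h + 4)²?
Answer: 1248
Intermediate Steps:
M(N) = 9 (M(N) = (-1 + 4)² = 3² = 9)
T(L) = 54/L (T(L) = 6*(9/L) = 54/L)
114 + T(-5)*(-105) = 114 + (54/(-5))*(-105) = 114 + (54*(-⅕))*(-105) = 114 - 54/5*(-105) = 114 + 1134 = 1248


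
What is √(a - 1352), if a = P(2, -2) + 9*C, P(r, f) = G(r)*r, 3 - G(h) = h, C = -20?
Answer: 3*I*√170 ≈ 39.115*I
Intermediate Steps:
G(h) = 3 - h
P(r, f) = r*(3 - r) (P(r, f) = (3 - r)*r = r*(3 - r))
a = -178 (a = 2*(3 - 1*2) + 9*(-20) = 2*(3 - 2) - 180 = 2*1 - 180 = 2 - 180 = -178)
√(a - 1352) = √(-178 - 1352) = √(-1530) = 3*I*√170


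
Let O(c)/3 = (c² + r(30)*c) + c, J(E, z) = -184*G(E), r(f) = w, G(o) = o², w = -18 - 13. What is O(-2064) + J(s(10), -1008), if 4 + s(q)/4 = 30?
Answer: 10975904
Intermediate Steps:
s(q) = 104 (s(q) = -16 + 4*30 = -16 + 120 = 104)
w = -31
r(f) = -31
J(E, z) = -184*E²
O(c) = -90*c + 3*c² (O(c) = 3*((c² - 31*c) + c) = 3*(c² - 30*c) = -90*c + 3*c²)
O(-2064) + J(s(10), -1008) = 3*(-2064)*(-30 - 2064) - 184*104² = 3*(-2064)*(-2094) - 184*10816 = 12966048 - 1990144 = 10975904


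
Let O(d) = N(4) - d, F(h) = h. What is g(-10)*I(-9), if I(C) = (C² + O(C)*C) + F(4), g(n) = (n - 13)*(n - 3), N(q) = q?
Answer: -9568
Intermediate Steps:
g(n) = (-13 + n)*(-3 + n)
O(d) = 4 - d
I(C) = 4 + C² + C*(4 - C) (I(C) = (C² + (4 - C)*C) + 4 = (C² + C*(4 - C)) + 4 = 4 + C² + C*(4 - C))
g(-10)*I(-9) = (39 + (-10)² - 16*(-10))*(4 + 4*(-9)) = (39 + 100 + 160)*(4 - 36) = 299*(-32) = -9568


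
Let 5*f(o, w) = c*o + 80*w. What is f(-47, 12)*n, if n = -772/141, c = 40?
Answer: 142048/141 ≈ 1007.4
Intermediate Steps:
f(o, w) = 8*o + 16*w (f(o, w) = (40*o + 80*w)/5 = 8*o + 16*w)
n = -772/141 (n = -772*1/141 = -772/141 ≈ -5.4752)
f(-47, 12)*n = (8*(-47) + 16*12)*(-772/141) = (-376 + 192)*(-772/141) = -184*(-772/141) = 142048/141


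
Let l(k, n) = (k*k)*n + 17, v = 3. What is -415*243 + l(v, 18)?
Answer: -100666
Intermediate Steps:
l(k, n) = 17 + n*k² (l(k, n) = k²*n + 17 = n*k² + 17 = 17 + n*k²)
-415*243 + l(v, 18) = -415*243 + (17 + 18*3²) = -100845 + (17 + 18*9) = -100845 + (17 + 162) = -100845 + 179 = -100666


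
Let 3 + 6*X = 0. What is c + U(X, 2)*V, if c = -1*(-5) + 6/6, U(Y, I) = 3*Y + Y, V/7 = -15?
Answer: 216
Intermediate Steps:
V = -105 (V = 7*(-15) = -105)
X = -½ (X = -½ + (⅙)*0 = -½ + 0 = -½ ≈ -0.50000)
U(Y, I) = 4*Y
c = 6 (c = 5 + 6*(⅙) = 5 + 1 = 6)
c + U(X, 2)*V = 6 + (4*(-½))*(-105) = 6 - 2*(-105) = 6 + 210 = 216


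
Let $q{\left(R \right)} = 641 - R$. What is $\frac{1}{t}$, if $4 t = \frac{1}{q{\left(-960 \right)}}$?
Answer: $6404$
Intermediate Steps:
$t = \frac{1}{6404}$ ($t = \frac{1}{4 \left(641 - -960\right)} = \frac{1}{4 \left(641 + 960\right)} = \frac{1}{4 \cdot 1601} = \frac{1}{4} \cdot \frac{1}{1601} = \frac{1}{6404} \approx 0.00015615$)
$\frac{1}{t} = \frac{1}{\frac{1}{6404}} = 6404$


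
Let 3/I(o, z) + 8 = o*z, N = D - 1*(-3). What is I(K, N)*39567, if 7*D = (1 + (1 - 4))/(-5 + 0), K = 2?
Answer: -125895/2 ≈ -62948.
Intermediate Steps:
D = 2/35 (D = ((1 + (1 - 4))/(-5 + 0))/7 = ((1 - 3)/(-5))/7 = (-2*(-1/5))/7 = (1/7)*(2/5) = 2/35 ≈ 0.057143)
N = 107/35 (N = 2/35 - 1*(-3) = 2/35 + 3 = 107/35 ≈ 3.0571)
I(o, z) = 3/(-8 + o*z)
I(K, N)*39567 = (3/(-8 + 2*(107/35)))*39567 = (3/(-8 + 214/35))*39567 = (3/(-66/35))*39567 = (3*(-35/66))*39567 = -35/22*39567 = -125895/2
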